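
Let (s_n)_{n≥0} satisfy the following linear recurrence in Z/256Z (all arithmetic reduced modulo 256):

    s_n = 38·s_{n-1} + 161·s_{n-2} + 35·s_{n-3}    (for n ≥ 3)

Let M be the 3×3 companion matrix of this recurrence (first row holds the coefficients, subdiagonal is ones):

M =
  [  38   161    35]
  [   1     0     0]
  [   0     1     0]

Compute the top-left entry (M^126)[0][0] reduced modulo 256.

(M^126)[0][0] is the top entry after applying M 126 times to the unit state (1, 0, 0). Equivalently it is h_{128} for the auxiliary sequence (h_n) obeying the same recurrence with h_2 = 1 and h_i = 0 for 0 ≤ i < 2:
h_3 = 38·1 + 161·0 + 35·0 = 38
h_4 = 38·38 + 161·1 + 35·0 = 69
h_5 = 38·69 + 161·38 + 35·1 = 71
h_6 = 38·71 + 161·69 + 35·38 = 33
h_7 = 38·33 + 161·71 + 35·69 = 252
h_8 = 38·252 + 161·33 + 35·71 = 222
Continuing the recurrence:
  h_9 = 243;  h_10 = 36;  h_11 = 133;  h_12 = 155;  h_13 = 147;  h_14 = 124
  h_15 = 12;  h_16 = 221;  h_17 = 78;  h_18 = 53;  h_19 = 35;  h_20 = 49
  h_21 = 136;  h_22 = 202;  h_23 = 55;  h_24 = 204;  h_25 = 125;  h_26 = 95
  h_27 = 155;  h_28 = 216;  h_29 = 136;  h_30 = 57;  h_31 = 134;  h_32 = 85
  h_33 = 175;  h_34 = 193;  h_35 = 84;  h_36 = 198;  h_37 = 155;  h_38 = 4
  h_39 = 37;  h_40 = 51;  h_41 = 99;  h_42 = 212;  h_43 = 180;  h_44 = 149
  h_45 = 78;  h_46 = 229;  h_47 = 107;  h_48 = 145;  h_49 = 32;  h_50 = 146
  h_51 = 159;  h_52 = 204;  h_53 = 61;  h_54 = 23;  h_55 = 171;  h_56 = 48
  h_57 = 208;  h_58 = 113;  h_59 = 38;  h_60 = 37;  h_61 = 215;  h_62 = 97
  h_63 = 172;  h_64 = 238;  h_65 = 195;  h_66 = 36;  h_67 = 133;  h_68 = 11
  h_69 = 51;  h_70 = 172;  h_71 = 28;  h_72 = 77;  h_73 = 142;  h_74 = 85
  h_75 = 115;  h_76 = 241;  h_77 = 184;  h_78 = 154;  h_79 = 135;  h_80 = 12
  h_81 = 189;  h_82 = 15;  h_83 = 187;  h_84 = 8;  h_85 = 216;  h_86 = 169
  h_87 = 6;  h_88 = 181;  h_89 = 191;  h_90 = 1;  h_91 = 4;  h_92 = 86
  h_93 = 107;  h_94 = 132;  h_95 = 165;  h_96 = 35;  h_97 = 3;  h_98 = 4
  h_99 = 68;  h_100 = 5;  h_101 = 14;  h_102 = 133;  h_103 = 59;  h_104 = 81
  h_105 = 80;  h_106 = 226;  h_107 = 239;  h_108 = 140;  h_109 = 253;  h_110 = 71
  h_111 = 203;  h_112 = 96;  h_113 = 160;  h_114 = 225;  h_115 = 38;  h_116 = 5
  h_117 = 103;  h_118 = 161;  h_119 = 92;  h_120 = 254;  h_121 = 147;  h_122 = 36
  h_123 = 133;  h_124 = 123;  h_125 = 211;  h_126 = 220
h_127 = 38·220 + 161·211 + 35·123 = 44
h_128 = 38·44 + 161·220 + 35·211 = 189

189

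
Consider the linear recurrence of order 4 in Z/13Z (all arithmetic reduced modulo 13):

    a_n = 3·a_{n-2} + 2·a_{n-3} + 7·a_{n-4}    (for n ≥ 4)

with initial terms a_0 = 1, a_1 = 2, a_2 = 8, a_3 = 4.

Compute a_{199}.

a_4 = 0·4 + 3·8 + 2·2 + 7·1 = 9
a_5 = 0·9 + 3·4 + 2·8 + 7·2 = 3
a_6 = 0·3 + 3·9 + 2·4 + 7·8 = 0
a_7 = 0·0 + 3·3 + 2·9 + 7·4 = 3
a_8 = 0·3 + 3·0 + 2·3 + 7·9 = 4
a_9 = 0·4 + 3·3 + 2·0 + 7·3 = 4
a_10 = 0·4 + 3·4 + 2·3 + 7·0 = 5
a_11 = 0·5 + 3·4 + 2·4 + 7·3 = 2
a_12 = 0·2 + 3·5 + 2·4 + 7·4 = 12
a_13 = 0·12 + 3·2 + 2·5 + 7·4 = 5
a_14 = 0·5 + 3·12 + 2·2 + 7·5 = 10
a_15 = 0·10 + 3·5 + 2·12 + 7·2 = 1
a_16 = 0·1 + 3·10 + 2·5 + 7·12 = 7
a_17 = 0·7 + 3·1 + 2·10 + 7·5 = 6
a_18 = 0·6 + 3·7 + 2·1 + 7·10 = 2
a_19 = 0·2 + 3·6 + 2·7 + 7·1 = 0
a_20 = 0·0 + 3·2 + 2·6 + 7·7 = 2
a_21 = 0·2 + 3·0 + 2·2 + 7·6 = 7
a_22 = 0·7 + 3·2 + 2·0 + 7·2 = 7
a_23 = 0·7 + 3·7 + 2·2 + 7·0 = 12
a_24 = 0·12 + 3·7 + 2·7 + 7·2 = 10
a_25 = 0·10 + 3·12 + 2·7 + 7·7 = 8
a_26 = 0·8 + 3·10 + 2·12 + 7·7 = 12
a_27 = 0·12 + 3·8 + 2·10 + 7·12 = 11
a_28 = 0·11 + 3·12 + 2·8 + 7·10 = 5
a_29 = 0·5 + 3·11 + 2·12 + 7·8 = 9
a_30 = 0·9 + 3·5 + 2·11 + 7·12 = 4
a_31 = 0·4 + 3·9 + 2·5 + 7·11 = 10
a_32 = 0·10 + 3·4 + 2·9 + 7·5 = 0
a_33 = 0·0 + 3·10 + 2·4 + 7·9 = 10
a_34 = 0·10 + 3·0 + 2·10 + 7·4 = 9
a_35 = 0·9 + 3·10 + 2·0 + 7·10 = 9
a_36 = 0·9 + 3·9 + 2·10 + 7·0 = 8
a_37 = 0·8 + 3·9 + 2·9 + 7·10 = 11
a_38 = 0·11 + 3·8 + 2·9 + 7·9 = 1
a_39 = 0·1 + 3·11 + 2·8 + 7·9 = 8
a_40 = 0·8 + 3·1 + 2·11 + 7·8 = 3
a_41 = 0·3 + 3·8 + 2·1 + 7·11 = 12
a_42 = 0·12 + 3·3 + 2·8 + 7·1 = 6
a_43 = 0·6 + 3·12 + 2·3 + 7·8 = 7
a_44 = 0·7 + 3·6 + 2·12 + 7·3 = 11
a_45 = 0·11 + 3·7 + 2·6 + 7·12 = 0
a_46 = 0·0 + 3·11 + 2·7 + 7·6 = 11
a_47 = 0·11 + 3·0 + 2·11 + 7·7 = 6
a_48 = 0·6 + 3·11 + 2·0 + 7·11 = 6
a_49 = 0·6 + 3·6 + 2·11 + 7·0 = 1
a_50 = 0·1 + 3·6 + 2·6 + 7·11 = 3
a_51 = 0·3 + 3·1 + 2·6 + 7·6 = 5
a_52 = 0·5 + 3·3 + 2·1 + 7·6 = 1
a_53 = 0·1 + 3·5 + 2·3 + 7·1 = 2
a_54 = 0·2 + 3·1 + 2·5 + 7·3 = 8
a_55 = 0·8 + 3·2 + 2·1 + 7·5 = 4
(a_52, a_53, a_54, a_55) = (1, 2, 8, 4) = (a_0, a_1, a_2, a_3), so the sequence has period 52.
199 ≡ 43 (mod 52), hence a_199 = a_43 = 7.

7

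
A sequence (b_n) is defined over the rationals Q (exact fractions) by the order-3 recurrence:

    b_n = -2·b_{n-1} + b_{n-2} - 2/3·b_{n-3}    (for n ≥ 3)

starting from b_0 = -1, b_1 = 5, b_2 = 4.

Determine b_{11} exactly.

b_3 = -2·4 + 1·5 + -2/3·-1 = -7/3
b_4 = -2·-7/3 + 1·4 + -2/3·5 = 16/3
b_5 = -2·16/3 + 1·-7/3 + -2/3·4 = -47/3
b_6 = -2·-47/3 + 1·16/3 + -2/3·-7/3 = 344/9
b_7 = -2·344/9 + 1·-47/3 + -2/3·16/3 = -287/3
b_8 = -2·-287/3 + 1·344/9 + -2/3·-47/3 = 240
b_9 = -2·240 + 1·-287/3 + -2/3·344/9 = -16231/27
b_10 = -2·-16231/27 + 1·240 + -2/3·-287/3 = 40664/27
b_11 = -2·40664/27 + 1·-16231/27 + -2/3·240 = -101879/27

-101879/27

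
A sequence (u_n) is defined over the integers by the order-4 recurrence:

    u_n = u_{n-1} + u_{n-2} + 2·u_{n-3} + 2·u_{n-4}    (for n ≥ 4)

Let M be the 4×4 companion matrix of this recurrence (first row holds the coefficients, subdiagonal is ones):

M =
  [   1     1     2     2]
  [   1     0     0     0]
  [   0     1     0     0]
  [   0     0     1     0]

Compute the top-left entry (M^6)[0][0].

(M^6)[0][0] is the top entry after applying M 6 times to the unit state (1, 0, 0, 0). Equivalently it is h_{9} for the auxiliary sequence (h_n) obeying the same recurrence with h_3 = 1 and h_i = 0 for 0 ≤ i < 3:
h_4 = 1·1 + 1·0 + 2·0 + 2·0 = 1
h_5 = 1·1 + 1·1 + 2·0 + 2·0 = 2
h_6 = 1·2 + 1·1 + 2·1 + 2·0 = 5
h_7 = 1·5 + 1·2 + 2·1 + 2·1 = 11
h_8 = 1·11 + 1·5 + 2·2 + 2·1 = 22
h_9 = 1·22 + 1·11 + 2·5 + 2·2 = 47

47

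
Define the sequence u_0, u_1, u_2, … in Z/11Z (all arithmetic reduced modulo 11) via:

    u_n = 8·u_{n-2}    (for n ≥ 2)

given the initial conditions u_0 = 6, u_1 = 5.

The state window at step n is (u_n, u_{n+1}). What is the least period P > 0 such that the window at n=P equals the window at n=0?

20

n=0: window = (6, 5)
n=1: window = (5, 4)
n=2: window = (4, 7)
n=3: window = (7, 10)
n=4: window = (10, 1)
n=5: window = (1, 3)
n=6: window = (3, 8)
n=7: window = (8, 2)
n=8: window = (2, 9)
n=9: window = (9, 5)
n=10: window = (5, 6)
n=11: window = (6, 7)
n=12: window = (7, 4)
n=13: window = (4, 1)
n=14: window = (1, 10)
n=15: window = (10, 8)
n=16: window = (8, 3)
n=17: window = (3, 9)
n=18: window = (9, 2)
n=19: window = (2, 6)
n=20: window = (6, 5)
window at n=20 equals window at n=0 → period = 20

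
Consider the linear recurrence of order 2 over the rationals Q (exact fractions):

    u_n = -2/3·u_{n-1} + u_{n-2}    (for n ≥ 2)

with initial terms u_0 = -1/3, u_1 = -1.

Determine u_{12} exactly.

3245551/177147

u_2 = -2/3·-1 + 1·-1/3 = 1/3
u_3 = -2/3·1/3 + 1·-1 = -11/9
u_4 = -2/3·-11/9 + 1·1/3 = 31/27
u_5 = -2/3·31/27 + 1·-11/9 = -161/81
u_6 = -2/3·-161/81 + 1·31/27 = 601/243
u_7 = -2/3·601/243 + 1·-161/81 = -2651/729
u_8 = -2/3·-2651/729 + 1·601/243 = 10711/2187
u_9 = -2/3·10711/2187 + 1·-2651/729 = -45281/6561
u_10 = -2/3·-45281/6561 + 1·10711/2187 = 186961/19683
u_11 = -2/3·186961/19683 + 1·-45281/6561 = -781451/59049
u_12 = -2/3·-781451/59049 + 1·186961/19683 = 3245551/177147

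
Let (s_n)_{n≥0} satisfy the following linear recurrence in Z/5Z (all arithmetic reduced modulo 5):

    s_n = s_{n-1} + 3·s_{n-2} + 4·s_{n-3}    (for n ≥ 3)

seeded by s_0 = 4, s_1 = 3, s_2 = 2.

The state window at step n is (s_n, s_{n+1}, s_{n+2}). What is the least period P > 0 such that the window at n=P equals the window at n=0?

24

n=0: window = (4, 3, 2)
n=1: window = (3, 2, 2)
n=2: window = (2, 2, 0)
n=3: window = (2, 0, 4)
n=4: window = (0, 4, 2)
n=5: window = (4, 2, 4)
n=6: window = (2, 4, 1)
n=7: window = (4, 1, 1)
n=8: window = (1, 1, 0)
n=9: window = (1, 0, 2)
n=10: window = (0, 2, 1)
n=11: window = (2, 1, 2)
n=12: window = (1, 2, 3)
n=13: window = (2, 3, 3)
n=14: window = (3, 3, 0)
n=15: window = (3, 0, 1)
n=16: window = (0, 1, 3)
n=17: window = (1, 3, 1)
n=18: window = (3, 1, 4)
n=19: window = (1, 4, 4)
n=20: window = (4, 4, 0)
n=21: window = (4, 0, 3)
n=22: window = (0, 3, 4)
n=23: window = (3, 4, 3)
n=24: window = (4, 3, 2)
window at n=24 equals window at n=0 → period = 24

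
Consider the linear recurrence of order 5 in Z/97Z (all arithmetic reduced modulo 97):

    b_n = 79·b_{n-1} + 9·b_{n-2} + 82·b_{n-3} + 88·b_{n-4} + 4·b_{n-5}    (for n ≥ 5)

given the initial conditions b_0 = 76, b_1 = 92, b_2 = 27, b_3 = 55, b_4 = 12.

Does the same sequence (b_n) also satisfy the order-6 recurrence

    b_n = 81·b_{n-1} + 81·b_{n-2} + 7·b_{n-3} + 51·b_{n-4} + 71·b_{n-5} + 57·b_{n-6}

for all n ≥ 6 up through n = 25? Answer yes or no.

Terms b_0..b_25: 76, 92, 27, 55, 12, 29, 50, 55, 10, 31, 22, 20, 85, 21, 13, 43, 89, 2, 87, 80, 42, 64, 64, 71, 26, 64
n=6: candidate gives 39, actual b_6 = 50 ✗

no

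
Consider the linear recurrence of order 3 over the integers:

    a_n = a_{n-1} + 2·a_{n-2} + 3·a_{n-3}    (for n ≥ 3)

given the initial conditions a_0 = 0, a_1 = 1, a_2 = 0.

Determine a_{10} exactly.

a_3 = 1·0 + 2·1 + 3·0 = 2
a_4 = 1·2 + 2·0 + 3·1 = 5
a_5 = 1·5 + 2·2 + 3·0 = 9
a_6 = 1·9 + 2·5 + 3·2 = 25
a_7 = 1·25 + 2·9 + 3·5 = 58
a_8 = 1·58 + 2·25 + 3·9 = 135
a_9 = 1·135 + 2·58 + 3·25 = 326
a_10 = 1·326 + 2·135 + 3·58 = 770

770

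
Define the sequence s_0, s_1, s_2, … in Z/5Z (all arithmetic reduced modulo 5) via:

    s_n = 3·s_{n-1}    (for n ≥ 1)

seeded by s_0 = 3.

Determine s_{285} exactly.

4

s_1 = 3·3 = 4
s_2 = 3·4 = 2
s_3 = 3·2 = 1
s_4 = 3·1 = 3
(s_4) = (3) = (s_0), so the sequence has period 4.
285 ≡ 1 (mod 4), hence s_285 = s_1 = 4.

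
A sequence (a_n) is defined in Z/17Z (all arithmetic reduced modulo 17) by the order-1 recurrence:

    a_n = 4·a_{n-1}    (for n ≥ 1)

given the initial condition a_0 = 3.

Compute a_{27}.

a_1 = 4·3 = 12
a_2 = 4·12 = 14
a_3 = 4·14 = 5
a_4 = 4·5 = 3
(a_4) = (3) = (a_0), so the sequence has period 4.
27 ≡ 3 (mod 4), hence a_27 = a_3 = 5.

5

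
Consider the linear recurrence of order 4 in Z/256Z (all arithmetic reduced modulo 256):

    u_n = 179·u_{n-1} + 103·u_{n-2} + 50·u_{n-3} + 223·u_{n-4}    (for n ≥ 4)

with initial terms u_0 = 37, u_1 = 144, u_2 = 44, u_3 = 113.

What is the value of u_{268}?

u_4 = 179·113 + 103·44 + 50·144 + 223·37 = 18
u_5 = 179·18 + 103·113 + 50·44 + 223·144 = 21
u_6 = 179·21 + 103·18 + 50·113 + 223·44 = 83
u_7 = 179·83 + 103·21 + 50·18 + 223·113 = 111
u_8 = 179·111 + 103·83 + 50·21 + 223·18 = 202
u_9 = 179·202 + 103·111 + 50·83 + 223·21 = 104
Continuing the recurrence:
  u_10 = 249;  u_11 = 24;  u_12 = 61;  u_13 = 137;  u_14 = 237;  u_15 = 168
  u_16 = 184;  u_17 = 225;  u_18 = 158;  u_19 = 73;  u_20 = 215;  u_21 = 143
  u_22 = 98;  u_23 = 164;  u_24 = 81;  u_25 = 84;  u_26 = 185;  u_27 = 213
  u_28 = 85;  u_29 = 112;  u_30 = 68;  u_31 = 193;  u_32 = 58;  u_33 = 13
  u_34 = 91;  u_35 = 79;  u_36 = 234;  u_37 = 128;  u_38 = 89;  u_39 = 64
  u_40 = 101;  u_41 = 65;  u_42 = 29;  u_43 = 232;  u_44 = 144;  u_45 = 81
  u_46 = 38;  u_47 = 97;  u_48 = 95;  u_49 = 111;  u_50 = 226;  u_51 = 188
  u_52 = 209;  u_53 = 156;  u_54 = 193;  u_55 = 77;  u_56 = 5;  u_57 = 16
  u_58 = 92;  u_59 = 209;  u_60 = 162;  u_61 = 69;  u_62 = 99;  u_63 = 175
  u_64 = 202;  u_65 = 24;  u_66 = 121;  u_67 = 40;  u_68 = 77;  u_69 = 121
  u_70 = 205;  u_71 = 232;  u_72 = 104;  u_73 = 129;  u_74 = 238;  u_75 = 185
  u_76 = 231;  u_77 = 207;  u_78 = 34;  u_79 = 84;  u_80 = 17;  u_81 = 164
  u_82 = 137;  u_83 = 69;  u_84 = 53;  u_85 = 112;  u_86 = 116;  u_87 = 161
  u_88 = 74;  u_89 = 189;  u_90 = 107;  u_91 = 143;  u_92 = 106;  u_93 = 48
  u_94 = 89;  u_95 = 208;  u_96 = 245;  u_97 = 49;  u_98 = 253;  u_99 = 168
  u_100 = 64;  u_101 = 113;  u_102 = 246;  u_103 = 81;  u_104 = 111;  u_105 = 175
  u_106 = 34;  u_107 = 108;  u_108 = 17;  u_109 = 108;  u_110 = 17;  u_111 = 189
  u_112 = 229;  u_113 = 144;  u_114 = 140;  u_115 = 49;  u_116 = 50;  u_117 = 117
  u_118 = 115;  u_119 = 239;  u_120 = 202;  u_121 = 200;  u_122 = 249;  u_123 = 56
  u_124 = 93;  u_125 = 105;  u_126 = 173;  u_127 = 40;  u_128 = 24;  u_129 = 33
  u_130 = 62;  u_131 = 41;  u_132 = 247;  u_133 = 15;  u_134 = 226;  u_135 = 4
  u_136 = 209;  u_137 = 244;  u_138 = 89;  u_139 = 181;  u_140 = 21;  u_141 = 112
  u_142 = 164;  u_143 = 129;  u_144 = 90;  u_145 = 109;  u_146 = 123;  u_147 = 207
  u_148 = 234;  u_149 = 224;  u_150 = 89;  u_151 = 96;  u_152 = 133;  u_153 = 33
  u_154 = 221;  u_155 = 104;  u_156 = 240;  u_157 = 145;  u_158 = 198;  u_159 = 65
  u_160 = 127;  u_161 = 239;  u_162 = 98;  u_163 = 28;  u_164 = 81;  u_165 = 60
  u_166 = 97;  u_167 = 45;  u_168 = 197;  u_169 = 16;  u_170 = 188;  u_171 = 145
  u_172 = 194;  u_173 = 165;  u_174 = 131;  u_175 = 47;  u_176 = 202;  u_177 = 120
  u_178 = 121;  u_179 = 72;  u_180 = 109;  u_181 = 89;  u_182 = 141;  u_183 = 104
  u_184 = 200;  u_185 = 193;  u_186 = 142;  u_187 = 153;  u_188 = 7;  u_189 = 79
  u_190 = 162;  u_191 = 180;  u_192 = 145;  u_193 = 68;  u_194 = 41;  u_195 = 37
  u_196 = 245;  u_197 = 112;  u_198 = 212;  u_199 = 97;  u_200 = 106;  u_201 = 29
  u_202 = 139;  u_203 = 15;  u_204 = 106;  u_205 = 144;  u_206 = 89;  u_207 = 240
  u_208 = 21;  u_209 = 17;  u_210 = 189;  u_211 = 40;  u_212 = 160;  u_213 = 177
  u_214 = 150;  u_215 = 49;  u_216 = 143;  u_217 = 47;  u_218 = 162;  u_219 = 204
  u_220 = 145;  u_221 = 12;  u_222 = 177;  u_223 = 157;  u_224 = 165;  u_225 = 144
  u_226 = 236;  u_227 = 241;  u_228 = 82;  u_229 = 213;  u_230 = 147;  u_231 = 111
  u_232 = 202;  u_233 = 40;  u_234 = 249;  u_235 = 88;  u_236 = 125;  u_237 = 73
  u_238 = 109;  u_239 = 168;  u_240 = 120;  u_241 = 97;  u_242 = 222;  u_243 = 9
  u_244 = 23;  u_245 = 143;  u_246 = 98;  u_247 = 100;  u_248 = 81;  u_249 = 148
  u_250 = 249;  u_251 = 149;  u_252 = 213;  u_253 = 112;  u_254 = 4;  u_255 = 65
  u_256 = 122;  u_257 = 205;  u_258 = 155;  u_259 = 79;  u_260 = 234;  u_261 = 64
  u_262 = 89;  u_263 = 128;  u_264 = 165;  u_265 = 1;  u_266 = 157
u_267 = 179·157 + 103·1 + 50·165 + 223·128 = 232
u_268 = 179·232 + 103·157 + 50·1 + 223·165 = 80

80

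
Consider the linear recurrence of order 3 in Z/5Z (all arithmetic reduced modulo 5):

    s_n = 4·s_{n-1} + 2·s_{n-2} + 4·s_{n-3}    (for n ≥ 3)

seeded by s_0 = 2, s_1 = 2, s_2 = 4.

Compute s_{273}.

2

s_3 = 4·4 + 2·2 + 4·2 = 3
s_4 = 4·3 + 2·4 + 4·2 = 3
s_5 = 4·3 + 2·3 + 4·4 = 4
s_6 = 4·4 + 2·3 + 4·3 = 4
s_7 = 4·4 + 2·4 + 4·3 = 1
s_8 = 4·1 + 2·4 + 4·4 = 3
s_9 = 4·3 + 2·1 + 4·4 = 0
s_10 = 4·0 + 2·3 + 4·1 = 0
s_11 = 4·0 + 2·0 + 4·3 = 2
s_12 = 4·2 + 2·0 + 4·0 = 3
s_13 = 4·3 + 2·2 + 4·0 = 1
s_14 = 4·1 + 2·3 + 4·2 = 3
s_15 = 4·3 + 2·1 + 4·3 = 1
s_16 = 4·1 + 2·3 + 4·1 = 4
s_17 = 4·4 + 2·1 + 4·3 = 0
s_18 = 4·0 + 2·4 + 4·1 = 2
s_19 = 4·2 + 2·0 + 4·4 = 4
s_20 = 4·4 + 2·2 + 4·0 = 0
s_21 = 4·0 + 2·4 + 4·2 = 1
s_22 = 4·1 + 2·0 + 4·4 = 0
s_23 = 4·0 + 2·1 + 4·0 = 2
s_24 = 4·2 + 2·0 + 4·1 = 2
s_25 = 4·2 + 2·2 + 4·0 = 2
s_26 = 4·2 + 2·2 + 4·2 = 0
s_27 = 4·0 + 2·2 + 4·2 = 2
s_28 = 4·2 + 2·0 + 4·2 = 1
s_29 = 4·1 + 2·2 + 4·0 = 3
s_30 = 4·3 + 2·1 + 4·2 = 2
s_31 = 4·2 + 2·3 + 4·1 = 3
s_32 = 4·3 + 2·2 + 4·3 = 3
s_33 = 4·3 + 2·3 + 4·2 = 1
s_34 = 4·1 + 2·3 + 4·3 = 2
s_35 = 4·2 + 2·1 + 4·3 = 2
s_36 = 4·2 + 2·2 + 4·1 = 1
s_37 = 4·1 + 2·2 + 4·2 = 1
s_38 = 4·1 + 2·1 + 4·2 = 4
s_39 = 4·4 + 2·1 + 4·1 = 2
s_40 = 4·2 + 2·4 + 4·1 = 0
s_41 = 4·0 + 2·2 + 4·4 = 0
s_42 = 4·0 + 2·0 + 4·2 = 3
s_43 = 4·3 + 2·0 + 4·0 = 2
s_44 = 4·2 + 2·3 + 4·0 = 4
s_45 = 4·4 + 2·2 + 4·3 = 2
s_46 = 4·2 + 2·4 + 4·2 = 4
s_47 = 4·4 + 2·2 + 4·4 = 1
s_48 = 4·1 + 2·4 + 4·2 = 0
s_49 = 4·0 + 2·1 + 4·4 = 3
s_50 = 4·3 + 2·0 + 4·1 = 1
s_51 = 4·1 + 2·3 + 4·0 = 0
s_52 = 4·0 + 2·1 + 4·3 = 4
s_53 = 4·4 + 2·0 + 4·1 = 0
s_54 = 4·0 + 2·4 + 4·0 = 3
s_55 = 4·3 + 2·0 + 4·4 = 3
s_56 = 4·3 + 2·3 + 4·0 = 3
s_57 = 4·3 + 2·3 + 4·3 = 0
s_58 = 4·0 + 2·3 + 4·3 = 3
s_59 = 4·3 + 2·0 + 4·3 = 4
s_60 = 4·4 + 2·3 + 4·0 = 2
s_61 = 4·2 + 2·4 + 4·3 = 3
s_62 = 4·3 + 2·2 + 4·4 = 2
s_63 = 4·2 + 2·3 + 4·2 = 2
s_64 = 4·2 + 2·2 + 4·3 = 4
(s_62, s_63, s_64) = (2, 2, 4) = (s_0, s_1, s_2), so the sequence has period 62.
273 ≡ 25 (mod 62), hence s_273 = s_25 = 2.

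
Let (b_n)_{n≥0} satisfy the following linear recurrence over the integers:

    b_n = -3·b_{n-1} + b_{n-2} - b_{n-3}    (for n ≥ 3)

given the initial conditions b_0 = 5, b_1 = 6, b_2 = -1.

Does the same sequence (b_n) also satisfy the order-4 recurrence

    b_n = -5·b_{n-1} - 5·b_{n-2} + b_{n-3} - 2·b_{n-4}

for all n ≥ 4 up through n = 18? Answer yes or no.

Terms b_0..b_18: 5, 6, -1, 4, -19, 62, -209, 708, -2395, 8102, -27409, 92724, -313683, 1061182, -3589953, 12144724, -41085307, 138990598, -470201825
n=4: candidate gives -19, actual b_4 = -19 ✓
n=5: candidate gives 62, actual b_5 = 62 ✓
n=6: candidate gives -209, actual b_6 = -209 ✓
n=7: candidate gives 708, actual b_7 = 708 ✓
n=8: candidate gives -2395, actual b_8 = -2395 ✓
n=9: candidate gives 8102, actual b_9 = 8102 ✓
n=10: candidate gives -27409, actual b_10 = -27409 ✓
n=11: candidate gives 92724, actual b_11 = 92724 ✓
n=12: candidate gives -313683, actual b_12 = -313683 ✓
n=13: candidate gives 1061182, actual b_13 = 1061182 ✓
n=14: candidate gives -3589953, actual b_14 = -3589953 ✓
n=15: candidate gives 12144724, actual b_15 = 12144724 ✓
n=16: candidate gives -41085307, actual b_16 = -41085307 ✓
n=17: candidate gives 138990598, actual b_17 = 138990598 ✓
n=18: candidate gives -470201825, actual b_18 = -470201825 ✓

yes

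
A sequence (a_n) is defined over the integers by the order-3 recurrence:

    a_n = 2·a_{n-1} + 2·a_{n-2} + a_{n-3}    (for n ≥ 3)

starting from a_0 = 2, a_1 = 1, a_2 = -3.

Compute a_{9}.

a_3 = 2·-3 + 2·1 + 1·2 = -2
a_4 = 2·-2 + 2·-3 + 1·1 = -9
a_5 = 2·-9 + 2·-2 + 1·-3 = -25
a_6 = 2·-25 + 2·-9 + 1·-2 = -70
a_7 = 2·-70 + 2·-25 + 1·-9 = -199
a_8 = 2·-199 + 2·-70 + 1·-25 = -563
a_9 = 2·-563 + 2·-199 + 1·-70 = -1594

-1594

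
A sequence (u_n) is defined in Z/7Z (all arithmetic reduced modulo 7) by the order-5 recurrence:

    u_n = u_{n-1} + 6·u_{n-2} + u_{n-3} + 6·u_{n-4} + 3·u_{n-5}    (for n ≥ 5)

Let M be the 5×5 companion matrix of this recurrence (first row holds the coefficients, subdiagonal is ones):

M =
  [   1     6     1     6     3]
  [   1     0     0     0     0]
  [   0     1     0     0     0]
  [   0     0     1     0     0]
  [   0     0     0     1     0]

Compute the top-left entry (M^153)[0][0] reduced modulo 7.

1

(M^153)[0][0] is the top entry after applying M 153 times to the unit state (1, 0, 0, 0, 0). Equivalently it is h_{157} for the auxiliary sequence (h_n) obeying the same recurrence with h_4 = 1 and h_i = 0 for 0 ≤ i < 4:
h_5 = 1·1 + 6·0 + 1·0 + 6·0 + 3·0 = 1
h_6 = 1·1 + 6·1 + 1·0 + 6·0 + 3·0 = 0
h_7 = 1·0 + 6·1 + 1·1 + 6·0 + 3·0 = 0
h_8 = 1·0 + 6·0 + 1·1 + 6·1 + 3·0 = 0
h_9 = 1·0 + 6·0 + 1·0 + 6·1 + 3·1 = 2
h_10 = 1·2 + 6·0 + 1·0 + 6·0 + 3·1 = 5
Continuing the recurrence:
  h_11 = 3;  h_12 = 0;  h_13 = 0;  h_14 = 4;  h_15 = 2;  h_16 = 0
  h_17 = 2;  h_18 = 0;  h_19 = 1;  h_20 = 2;  h_21 = 6;  h_22 = 4
  h_23 = 6;  h_24 = 2;  h_25 = 0;  h_26 = 4;  h_27 = 5;  h_28 = 3
  h_29 = 1;  h_30 = 6;  h_31 = 1;  h_32 = 1;  h_33 = 0;  h_34 = 4
  h_35 = 1;  h_36 = 6;  h_37 = 5;  h_38 = 3;  h_39 = 1;  h_40 = 0
  h_41 = 1;  h_42 = 0;  h_43 = 0;  h_44 = 4;  h_45 = 3;  h_46 = 2
  h_47 = 3;  h_48 = 0;  h_49 = 1;  h_50 = 4;  h_51 = 6;  h_52 = 5
  h_53 = 2;  h_54 = 2;  h_55 = 4;  h_56 = 3;  h_57 = 0;  h_58 = 5
  h_59 = 3;  h_60 = 0;  h_61 = 4;  h_62 = 2;  h_63 = 3;  h_64 = 0
  h_65 = 2;  h_66 = 1;  h_67 = 2;  h_68 = 5;  h_69 = 2;  h_70 = 4
  h_71 = 1;  h_72 = 0;  h_73 = 2;  h_74 = 5;  h_75 = 0;  h_76 = 0
  h_77 = 3;  h_78 = 4;  h_79 = 2;  h_80 = 1;  h_81 = 0;  h_82 = 6
  h_83 = 3;  h_84 = 2;  h_85 = 1;  h_86 = 3;  h_87 = 5;  h_88 = 3
  h_89 = 6;  h_90 = 1;  h_91 = 2;  h_92 = 5;  h_93 = 0;  h_94 = 0
  h_95 = 6;  h_96 = 0;  h_97 = 2;  h_98 = 1;  h_99 = 0;  h_100 = 5
  h_101 = 4;  h_102 = 4;  h_103 = 1;  h_104 = 3;  h_105 = 3;  h_106 = 2
  h_107 = 6;  h_108 = 0;  h_109 = 2;  h_110 = 1;  h_111 = 6;  h_112 = 4
  h_113 = 4;  h_114 = 4;  h_115 = 1;  h_116 = 1;  h_117 = 5;  h_118 = 6
  h_119 = 6;  h_120 = 0;  h_121 = 5;  h_122 = 6;  h_123 = 6;  h_124 = 2
  h_125 = 4;  h_126 = 3;  h_127 = 6;  h_128 = 2;  h_129 = 1;  h_130 = 0
  h_131 = 4;  h_132 = 0;  h_133 = 1;  h_134 = 1;  h_135 = 3;  h_136 = 1
  h_137 = 5;  h_138 = 2;  h_139 = 5;  h_140 = 2;  h_141 = 4;  h_142 = 6
  h_143 = 5;  h_144 = 2;  h_145 = 5;  h_146 = 0;  h_147 = 3;  h_148 = 0
  h_149 = 5;  h_150 = 2;  h_151 = 1;  h_152 = 6;  h_153 = 2;  h_154 = 3
  h_155 = 5
h_156 = 1·5 + 6·3 + 1·2 + 6·6 + 3·1 = 1
h_157 = 1·1 + 6·5 + 1·3 + 6·2 + 3·6 = 1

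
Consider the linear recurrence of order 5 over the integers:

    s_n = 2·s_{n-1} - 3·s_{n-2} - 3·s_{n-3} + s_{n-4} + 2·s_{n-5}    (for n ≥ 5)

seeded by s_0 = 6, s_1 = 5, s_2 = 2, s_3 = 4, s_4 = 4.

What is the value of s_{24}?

s_5 = 2·4 + -3·4 + -3·2 + 1·5 + 2·6 = 7
s_6 = 2·7 + -3·4 + -3·4 + 1·2 + 2·5 = 2
s_7 = 2·2 + -3·7 + -3·4 + 1·4 + 2·2 = -21
s_8 = 2·-21 + -3·2 + -3·7 + 1·4 + 2·4 = -57
s_9 = 2·-57 + -3·-21 + -3·2 + 1·7 + 2·4 = -42
s_10 = 2·-42 + -3·-57 + -3·-21 + 1·2 + 2·7 = 166
s_11 = 2·166 + -3·-42 + -3·-57 + 1·-21 + 2·2 = 612
s_12 = 2·612 + -3·166 + -3·-42 + 1·-57 + 2·-21 = 753
s_13 = 2·753 + -3·612 + -3·166 + 1·-42 + 2·-57 = -984
s_14 = 2·-984 + -3·753 + -3·612 + 1·166 + 2·-42 = -5981
s_15 = 2·-5981 + -3·-984 + -3·753 + 1·612 + 2·166 = -10325
s_16 = 2·-10325 + -3·-5981 + -3·-984 + 1·753 + 2·612 = 2222
s_17 = 2·2222 + -3·-10325 + -3·-5981 + 1·-984 + 2·753 = 53884
s_18 = 2·53884 + -3·2222 + -3·-10325 + 1·-5981 + 2·-984 = 124128
s_19 = 2·124128 + -3·53884 + -3·2222 + 1·-10325 + 2·-5981 = 57651
s_20 = 2·57651 + -3·124128 + -3·53884 + 1·2222 + 2·-10325 = -437162
s_21 = 2·-437162 + -3·57651 + -3·124128 + 1·53884 + 2·2222 = -1361333
s_22 = 2·-1361333 + -3·-437162 + -3·57651 + 1·124128 + 2·53884 = -1352237
s_23 = 2·-1352237 + -3·-1361333 + -3·-437162 + 1·57651 + 2·124128 = 2996918
s_24 = 2·2996918 + -3·-1352237 + -3·-1361333 + 1·-437162 + 2·57651 = 13812686

13812686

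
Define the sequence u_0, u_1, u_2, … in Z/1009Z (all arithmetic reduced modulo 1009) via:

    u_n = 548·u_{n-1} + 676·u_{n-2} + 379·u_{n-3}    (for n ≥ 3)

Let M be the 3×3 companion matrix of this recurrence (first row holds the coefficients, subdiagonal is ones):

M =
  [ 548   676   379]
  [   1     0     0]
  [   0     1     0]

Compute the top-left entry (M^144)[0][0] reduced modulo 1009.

730

(M^144)[0][0] is the top entry after applying M 144 times to the unit state (1, 0, 0). Equivalently it is h_{146} for the auxiliary sequence (h_n) obeying the same recurrence with h_2 = 1 and h_i = 0 for 0 ≤ i < 2:
h_3 = 548·1 + 676·0 + 379·0 = 548
h_4 = 548·548 + 676·1 + 379·0 = 298
h_5 = 548·298 + 676·548 + 379·1 = 370
h_6 = 548·370 + 676·298 + 379·548 = 446
h_7 = 548·446 + 676·370 + 379·298 = 52
h_8 = 548·52 + 676·446 + 379·370 = 28
Continuing the recurrence:
  h_9 = 577;  h_10 = 673;  h_11 = 610;  h_12 = 929;  h_13 = 25;  h_14 = 109
  h_15 = 907;  h_16 = 20;  h_17 = 472;  h_18 = 439;  h_19 = 166;  h_20 = 571
  h_21 = 231;  h_22 = 368;  h_23 = 108;  h_24 = 982;  h_25 = 929;  h_26 = 29
  h_27 = 11;  h_28 = 357;  h_29 = 155;  h_30 = 498;  h_31 = 415;  h_32 = 260
  h_33 = 308;  h_34 = 356;  h_35 = 363;  h_36 = 353;  h_37 = 644;  h_38 = 619
  h_39 = 243;  h_40 = 592;  h_41 = 841;  h_42 = 661;  h_43 = 816;  h_44 = 934
  h_45 = 249;  h_46 = 497;  h_47 = 583;  h_48 = 140;  h_49 = 314;  h_50 = 322
  h_51 = 847;  h_52 = 697;  h_53 = 972;  h_54 = 24;  h_55 = 53;  h_56 = 975
  h_57 = 58;  h_58 = 635;  h_59 = 972;  h_60 = 123;  h_61 = 537;  h_62 = 161
  h_63 = 420;  h_64 = 686;  h_65 = 441;  h_66 = 880;  h_67 = 71;  h_68 = 790
  h_69 = 173;  h_70 = 912;  h_71 = 971;  h_72 = 360;  h_73 = 632;  h_74 = 164
  h_75 = 721;  h_76 = 858;  h_77 = 646;  h_78 = 511;  h_79 = 618;  h_80 = 654
  h_81 = 180;  h_82 = 54;  h_83 = 583;  h_84 = 428;  h_85 = 331;  h_86 = 508
  h_87 = 430;  h_88 = 215;  h_89 = 677;  h_90 = 249;  h_91 = 568;  h_92 = 610
  h_93 = 374;  h_94 = 159;  h_95 = 52;  h_96 = 251;  h_97 = 891;  h_98 = 613
  h_99 = 153;  h_100 = 469;  h_101 = 484;  h_102 = 557;  h_103 = 953;  h_104 = 564
  h_105 = 17;  h_106 = 62;  h_107 = 920;  h_108 = 592;  h_109 = 185;  h_110 = 674
  h_111 = 372;  h_112 = 88;  h_113 = 192;  h_114 = 974;  h_115 = 686;  h_116 = 247
  h_117 = 607;  h_118 = 834;  h_119 = 409;  h_120 = 897;  h_121 = 460;  h_122 = 427
  h_123 = 26;  h_124 = 992;  h_125 = 581;  h_126 = 933;  h_127 = 596;  h_128 = 12
  h_129 = 275;  h_130 = 267;  h_131 = 767;  h_132 = 751;  h_133 = 35;  h_134 = 259
  h_135 = 207;  h_136 = 94;  h_137 = 22;  h_138 = 685;  h_139 = 80;  h_140 = 648
  h_141 = 841;  h_142 = 956;  h_143 = 62;  h_144 = 61
h_145 = 548·61 + 676·62 + 379·956 = 767
h_146 = 548·767 + 676·61 + 379·62 = 730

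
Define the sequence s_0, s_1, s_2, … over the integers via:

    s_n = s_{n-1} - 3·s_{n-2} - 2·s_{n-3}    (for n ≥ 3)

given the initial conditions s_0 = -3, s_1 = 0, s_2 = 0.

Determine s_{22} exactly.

-1864122

s_3 = 1·0 + -3·0 + -2·-3 = 6
s_4 = 1·6 + -3·0 + -2·0 = 6
s_5 = 1·6 + -3·6 + -2·0 = -12
s_6 = 1·-12 + -3·6 + -2·6 = -42
s_7 = 1·-42 + -3·-12 + -2·6 = -18
s_8 = 1·-18 + -3·-42 + -2·-12 = 132
s_9 = 1·132 + -3·-18 + -2·-42 = 270
s_10 = 1·270 + -3·132 + -2·-18 = -90
s_11 = 1·-90 + -3·270 + -2·132 = -1164
s_12 = 1·-1164 + -3·-90 + -2·270 = -1434
s_13 = 1·-1434 + -3·-1164 + -2·-90 = 2238
s_14 = 1·2238 + -3·-1434 + -2·-1164 = 8868
s_15 = 1·8868 + -3·2238 + -2·-1434 = 5022
s_16 = 1·5022 + -3·8868 + -2·2238 = -26058
s_17 = 1·-26058 + -3·5022 + -2·8868 = -58860
s_18 = 1·-58860 + -3·-26058 + -2·5022 = 9270
s_19 = 1·9270 + -3·-58860 + -2·-26058 = 237966
s_20 = 1·237966 + -3·9270 + -2·-58860 = 327876
s_21 = 1·327876 + -3·237966 + -2·9270 = -404562
s_22 = 1·-404562 + -3·327876 + -2·237966 = -1864122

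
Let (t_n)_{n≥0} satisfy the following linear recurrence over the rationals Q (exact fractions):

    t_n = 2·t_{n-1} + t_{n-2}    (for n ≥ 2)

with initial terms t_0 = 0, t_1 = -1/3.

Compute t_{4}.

t_2 = 2·-1/3 + 1·0 = -2/3
t_3 = 2·-2/3 + 1·-1/3 = -5/3
t_4 = 2·-5/3 + 1·-2/3 = -4

-4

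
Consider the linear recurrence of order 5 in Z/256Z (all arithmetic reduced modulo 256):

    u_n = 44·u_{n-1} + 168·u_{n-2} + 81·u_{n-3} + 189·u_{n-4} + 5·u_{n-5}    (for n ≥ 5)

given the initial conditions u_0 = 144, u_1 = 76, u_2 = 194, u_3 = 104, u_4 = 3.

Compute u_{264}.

21

u_5 = 44·3 + 168·104 + 81·194 + 189·76 + 5·144 = 18
u_6 = 44·18 + 168·3 + 81·104 + 189·194 + 5·76 = 174
u_7 = 44·174 + 168·18 + 81·3 + 189·104 + 5·194 = 61
u_8 = 44·61 + 168·174 + 81·18 + 189·3 + 5·104 = 157
u_9 = 44·157 + 168·61 + 81·174 + 189·18 + 5·3 = 107
u_10 = 44·107 + 168·157 + 81·61 + 189·174 + 5·18 = 137
Continuing the recurrence:
  u_11 = 224;  u_12 = 93;  u_13 = 101;  u_14 = 128;  u_15 = 194;  u_16 = 86
  u_17 = 250;  u_18 = 67;  u_19 = 132;  u_20 = 10;  u_21 = 203;  u_22 = 145
  u_23 = 17;  u_24 = 69;  u_25 = 246;  u_26 = 245;  u_27 = 195;  u_28 = 104
  u_29 = 84;  u_30 = 18;  u_31 = 224;  u_32 = 123;  u_33 = 226;  u_34 = 94
  u_35 = 29;  u_36 = 93;  u_37 = 3;  u_38 = 137;  u_39 = 48;  u_40 = 85
  u_41 = 125;  u_42 = 168;  u_43 = 234;  u_44 = 182;  u_45 = 242;  u_46 = 139
  u_47 = 84;  u_48 = 42;  u_49 = 139;  u_50 = 97;  u_51 = 233;  u_52 = 85
  u_53 = 166;  u_54 = 93;  u_55 = 187;  u_56 = 0;  u_57 = 92;  u_58 = 226
  u_59 = 24;  u_60 = 51;  u_61 = 242;  u_62 = 78;  u_63 = 125;  u_64 = 93
  u_65 = 91;  u_66 = 137;  u_67 = 128;  u_68 = 205;  u_69 = 149;  u_70 = 144
  u_71 = 146;  u_72 = 150;  u_73 = 42;  u_74 = 19;  u_75 = 228;  u_76 = 138
  u_77 = 75;  u_78 = 113;  u_79 = 1;  u_80 = 101;  u_81 = 214;  u_82 = 69
  u_83 = 51;  u_84 = 88;  u_85 = 100;  u_86 = 50;  u_87 = 16;  u_88 = 43
  u_89 = 66;  u_90 = 126;  u_91 = 93;  u_92 = 157;  u_93 = 115;  u_94 = 137
  u_95 = 208;  u_96 = 197;  u_97 = 173;  u_98 = 56;  u_99 = 186;  u_100 = 246
  u_101 = 162;  u_102 = 219;  u_103 = 52;  u_104 = 42;  u_105 = 11;  u_106 = 193
  u_107 = 89;  u_108 = 117;  u_109 = 134;  u_110 = 173;  u_111 = 43;  u_112 = 112
  u_113 = 108;  u_114 = 2;  u_115 = 200;  u_116 = 99;  u_117 = 210;  u_118 = 238
  u_119 = 189;  u_120 = 29;  u_121 = 75;  u_122 = 137;  u_123 = 32;  u_124 = 61
  u_125 = 197;  u_126 = 160;  u_127 = 98;  u_128 = 214;  u_129 = 90;  u_130 = 227
  u_131 = 68;  u_132 = 10;  u_133 = 203;  u_134 = 81;  u_135 = 241;  u_136 = 133
  u_137 = 182;  u_138 = 149;  u_139 = 163;  u_140 = 72;  u_141 = 116;  u_142 = 82
  u_143 = 64;  u_144 = 219;  u_145 = 162;  u_146 = 158;  u_147 = 157;  u_148 = 221
  u_149 = 227;  u_150 = 137;  u_151 = 112;  u_152 = 53;  u_153 = 221;  u_154 = 200
  u_155 = 138;  u_156 = 54;  u_157 = 82;  u_158 = 43;  u_159 = 20;  u_160 = 42
  u_161 = 139;  u_162 = 33;  u_163 = 201;  u_164 = 149;  u_165 = 102;  u_166 = 253
  u_167 = 155;  u_168 = 224;  u_169 = 124;  u_170 = 34;  u_171 = 120;  u_172 = 147
  u_173 = 178;  u_174 = 142;  u_175 = 253;  u_176 = 221;  u_177 = 59;  u_178 = 137
  u_179 = 192;  u_180 = 173;  u_181 = 245;  u_182 = 176;  u_183 = 50;  u_184 = 22
  u_185 = 138;  u_186 = 179;  u_187 = 164;  u_188 = 138;  u_189 = 75;  u_190 = 49
  u_191 = 225;  u_192 = 165;  u_193 = 150;  u_194 = 229;  u_195 = 19;  u_196 = 56
  u_197 = 132;  u_198 = 114;  u_199 = 112;  u_200 = 139;  u_201 = 2;  u_202 = 190
  u_203 = 221;  u_204 = 29;  u_205 = 83;  u_206 = 137;  u_207 = 16;  u_208 = 165
  u_209 = 13;  u_210 = 88;  u_211 = 90;  u_212 = 118;  u_213 = 2;  u_214 = 123
  u_215 = 244;  u_216 = 42;  u_217 = 11;  u_218 = 129;  u_219 = 57;  u_220 = 181
  u_221 = 70;  u_222 = 77;  u_223 = 11;  u_224 = 80;  u_225 = 140;  u_226 = 66
  u_227 = 40;  u_228 = 195;  u_229 = 146;  u_230 = 46;  u_231 = 61;  u_232 = 157
  u_233 = 43;  u_234 = 137;  u_235 = 96;  u_236 = 29;  u_237 = 37;  u_238 = 192
  u_239 = 2;  u_240 = 86;  u_241 = 186;  u_242 = 131;  u_243 = 4;  u_244 = 10
  u_245 = 203;  u_246 = 17;  u_247 = 209;  u_248 = 197;  u_249 = 118;  u_250 = 53
  u_251 = 131;  u_252 = 40;  u_253 = 148;  u_254 = 146;  u_255 = 160;  u_256 = 59
  u_257 = 98;  u_258 = 222;  u_259 = 29;  u_260 = 93;  u_261 = 195;  u_262 = 137
u_263 = 44·137 + 168·195 + 81·93 + 189·29 + 5·222 = 176
u_264 = 44·176 + 168·137 + 81·195 + 189·93 + 5·29 = 21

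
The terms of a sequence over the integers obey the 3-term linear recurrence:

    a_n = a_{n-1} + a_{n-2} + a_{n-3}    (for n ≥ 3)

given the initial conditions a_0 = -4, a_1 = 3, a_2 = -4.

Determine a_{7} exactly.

-47

a_3 = 1·-4 + 1·3 + 1·-4 = -5
a_4 = 1·-5 + 1·-4 + 1·3 = -6
a_5 = 1·-6 + 1·-5 + 1·-4 = -15
a_6 = 1·-15 + 1·-6 + 1·-5 = -26
a_7 = 1·-26 + 1·-15 + 1·-6 = -47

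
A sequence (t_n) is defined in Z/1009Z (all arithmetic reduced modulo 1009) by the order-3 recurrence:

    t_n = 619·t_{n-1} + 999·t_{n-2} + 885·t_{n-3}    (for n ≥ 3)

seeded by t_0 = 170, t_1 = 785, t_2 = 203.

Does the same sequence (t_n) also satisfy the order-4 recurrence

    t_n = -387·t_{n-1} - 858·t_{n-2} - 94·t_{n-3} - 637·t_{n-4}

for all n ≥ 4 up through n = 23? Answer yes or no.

yes

Terms t_0..t_23: 170, 785, 203, 872, 474, 201, 452, 49, 887, 123, 651, 150, 458, 487, 798, 448, 81, 184, 21, 106, 210, 201, 203, 743
n=4: candidate gives 474, actual t_4 = 474 ✓
n=5: candidate gives 201, actual t_5 = 201 ✓
n=6: candidate gives 452, actual t_6 = 452 ✓
n=7: candidate gives 49, actual t_7 = 49 ✓
n=8: candidate gives 887, actual t_8 = 887 ✓
n=9: candidate gives 123, actual t_9 = 123 ✓
n=10: candidate gives 651, actual t_10 = 651 ✓
n=11: candidate gives 150, actual t_11 = 150 ✓
n=12: candidate gives 458, actual t_12 = 458 ✓
n=13: candidate gives 487, actual t_13 = 487 ✓
n=14: candidate gives 798, actual t_14 = 798 ✓
n=15: candidate gives 448, actual t_15 = 448 ✓
n=16: candidate gives 81, actual t_16 = 81 ✓
n=17: candidate gives 184, actual t_17 = 184 ✓
n=18: candidate gives 21, actual t_18 = 21 ✓
n=19: candidate gives 106, actual t_19 = 106 ✓
n=20: candidate gives 210, actual t_20 = 210 ✓
n=21: candidate gives 201, actual t_21 = 201 ✓
n=22: candidate gives 203, actual t_22 = 203 ✓
n=23: candidate gives 743, actual t_23 = 743 ✓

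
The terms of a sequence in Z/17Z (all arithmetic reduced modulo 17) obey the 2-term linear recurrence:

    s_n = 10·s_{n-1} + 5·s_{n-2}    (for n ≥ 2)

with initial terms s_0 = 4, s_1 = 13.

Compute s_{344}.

s_2 = 10·13 + 5·4 = 14
s_3 = 10·14 + 5·13 = 1
s_4 = 10·1 + 5·14 = 12
s_5 = 10·12 + 5·1 = 6
s_6 = 10·6 + 5·12 = 1
s_7 = 10·1 + 5·6 = 6
s_8 = 10·6 + 5·1 = 14
s_9 = 10·14 + 5·6 = 0
s_10 = 10·0 + 5·14 = 2
s_11 = 10·2 + 5·0 = 3
s_12 = 10·3 + 5·2 = 6
s_13 = 10·6 + 5·3 = 7
s_14 = 10·7 + 5·6 = 15
s_15 = 10·15 + 5·7 = 15
s_16 = 10·15 + 5·15 = 4
s_17 = 10·4 + 5·15 = 13
(s_16, s_17) = (4, 13) = (s_0, s_1), so the sequence has period 16.
344 ≡ 8 (mod 16), hence s_344 = s_8 = 14.

14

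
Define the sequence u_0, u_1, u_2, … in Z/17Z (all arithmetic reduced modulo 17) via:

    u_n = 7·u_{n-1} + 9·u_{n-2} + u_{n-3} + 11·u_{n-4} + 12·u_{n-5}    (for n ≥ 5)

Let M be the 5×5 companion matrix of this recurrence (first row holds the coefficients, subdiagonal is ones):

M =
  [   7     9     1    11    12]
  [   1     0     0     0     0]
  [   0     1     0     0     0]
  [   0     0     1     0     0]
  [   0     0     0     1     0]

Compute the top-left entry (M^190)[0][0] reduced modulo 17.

7

(M^190)[0][0] is the top entry after applying M 190 times to the unit state (1, 0, 0, 0, 0). Equivalently it is h_{194} for the auxiliary sequence (h_n) obeying the same recurrence with h_4 = 1 and h_i = 0 for 0 ≤ i < 4:
h_5 = 7·1 + 9·0 + 1·0 + 11·0 + 12·0 = 7
h_6 = 7·7 + 9·1 + 1·0 + 11·0 + 12·0 = 7
h_7 = 7·7 + 9·7 + 1·1 + 11·0 + 12·0 = 11
h_8 = 7·11 + 9·7 + 1·7 + 11·1 + 12·0 = 5
h_9 = 7·5 + 9·11 + 1·7 + 11·7 + 12·1 = 9
h_10 = 7·9 + 9·5 + 1·11 + 11·7 + 12·7 = 8
Continuing the recurrence:
  h_11 = 7;  h_12 = 11;  h_13 = 1;  h_14 = 3;  h_15 = 10;  h_16 = 14
  h_17 = 11;  h_18 = 3;  h_19 = 8;  h_20 = 11;  h_21 = 16;  h_22 = 10
  h_23 = 9;  h_24 = 12;  h_25 = 7;  h_26 = 9;  h_27 = 0;  h_28 = 5
  h_29 = 10;  h_30 = 9;  h_31 = 11;  h_32 = 2;  h_33 = 3;  h_34 = 14
  h_35 = 16;  h_36 = 4;  h_37 = 5;  h_38 = 5;  h_39 = 3;  h_40 = 1
  h_41 = 6;  h_42 = 16;  h_43 = 5;  h_44 = 11;  h_45 = 12;  h_46 = 11
  h_47 = 1;  h_48 = 10;  h_49 = 14;  h_50 = 12;  h_51 = 6;  h_52 = 14
  h_53 = 13;  h_54 = 13;  h_55 = 7;  h_56 = 14;  h_57 = 9;  h_58 = 2
  h_59 = 2;  h_60 = 7;  h_61 = 13;  h_62 = 14;  h_63 = 13;  h_64 = 8
  h_65 = 6;  h_66 = 12;  h_67 = 15;  h_68 = 4;  h_69 = 14;  h_70 = 13
  h_71 = 3;  h_72 = 2;  h_73 = 1;  h_74 = 16;  h_75 = 6;  h_76 = 7
  h_77 = 1;  h_78 = 9;  h_79 = 14;  h_80 = 6;  h_81 = 0;  h_82 = 9
  h_83 = 8;  h_84 = 14;  h_85 = 13;  h_86 = 1;  h_87 = 11;  h_88 = 9
  h_89 = 15;  h_90 = 7;  h_91 = 3;  h_92 = 7;  h_93 = 16;  h_94 = 10
  h_95 = 15;  h_96 = 1;  h_97 = 4;  h_98 = 14;  h_99 = 12;  h_100 = 14
  h_101 = 4;  h_102 = 11;  h_103 = 2;  h_104 = 7;  h_105 = 1;  h_106 = 3
  h_107 = 4;  h_108 = 4;  h_109 = 9;  h_110 = 12;  h_111 = 11;  h_112 = 14
  h_113 = 16;  h_114 = 13;  h_115 = 4;  h_116 = 5;  h_117 = 3;  h_118 = 14
  h_119 = 7;  h_120 = 9;  h_121 = 12;  h_122 = 5;  h_123 = 6;  h_124 = 10
  h_125 = 12;  h_126 = 5;  h_127 = 7;  h_128 = 16;  h_129 = 7;  h_130 = 8
  h_131 = 0;  h_132 = 16;  h_133 = 15;  h_134 = 13;  h_135 = 15;  h_136 = 5
  h_137 = 13;  h_138 = 15;  h_139 = 4;  h_140 = 3;  h_141 = 3;  h_142 = 16
  h_143 = 9;  h_144 = 2;  h_145 = 10;  h_146 = 3;  h_147 = 13;  h_148 = 3
  h_149 = 3;  h_150 = 10;  h_151 = 7;  h_152 = 8;  h_153 = 11;  h_154 = 13
  h_155 = 4;  h_156 = 5;  h_157 = 12;  h_158 = 0;  h_159 = 7;  h_160 = 11
  h_161 = 9;  h_162 = 7;  h_163 = 14;  h_164 = 1;  h_165 = 14;  h_166 = 0
  h_167 = 8;  h_168 = 11;  h_169 = 9;  h_170 = 15;  h_171 = 13;  h_172 = 10
  h_173 = 8;  h_174 = 7;  h_175 = 12;  h_176 = 13;  h_177 = 6;  h_178 = 4
  h_179 = 5;  h_180 = 7;  h_181 = 14;  h_182 = 10;  h_183 = 0;  h_184 = 3
  h_185 = 14;  h_186 = 12;  h_187 = 10;  h_188 = 4;  h_189 = 14;  h_190 = 2
  h_191 = 7;  h_192 = 7
h_193 = 7·7 + 9·7 + 1·2 + 11·14 + 12·4 = 10
h_194 = 7·10 + 9·7 + 1·7 + 11·2 + 12·14 = 7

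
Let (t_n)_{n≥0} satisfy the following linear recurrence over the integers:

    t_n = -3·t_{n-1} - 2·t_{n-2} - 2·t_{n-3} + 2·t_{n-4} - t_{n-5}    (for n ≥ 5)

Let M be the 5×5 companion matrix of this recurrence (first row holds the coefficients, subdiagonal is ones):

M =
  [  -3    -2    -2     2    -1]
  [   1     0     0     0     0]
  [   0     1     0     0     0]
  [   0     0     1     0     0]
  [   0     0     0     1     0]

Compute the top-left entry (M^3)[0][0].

(M^3)[0][0] is the top entry after applying M 3 times to the unit state (1, 0, 0, 0, 0). Equivalently it is h_{7} for the auxiliary sequence (h_n) obeying the same recurrence with h_4 = 1 and h_i = 0 for 0 ≤ i < 4:
h_5 = -3·1 + -2·0 + -2·0 + 2·0 + -1·0 = -3
h_6 = -3·-3 + -2·1 + -2·0 + 2·0 + -1·0 = 7
h_7 = -3·7 + -2·-3 + -2·1 + 2·0 + -1·0 = -17

-17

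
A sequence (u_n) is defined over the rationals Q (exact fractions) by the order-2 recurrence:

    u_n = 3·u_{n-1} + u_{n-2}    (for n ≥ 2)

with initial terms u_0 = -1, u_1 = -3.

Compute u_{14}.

u_2 = 3·-3 + 1·-1 = -10
u_3 = 3·-10 + 1·-3 = -33
u_4 = 3·-33 + 1·-10 = -109
u_5 = 3·-109 + 1·-33 = -360
u_6 = 3·-360 + 1·-109 = -1189
u_7 = 3·-1189 + 1·-360 = -3927
u_8 = 3·-3927 + 1·-1189 = -12970
u_9 = 3·-12970 + 1·-3927 = -42837
u_10 = 3·-42837 + 1·-12970 = -141481
u_11 = 3·-141481 + 1·-42837 = -467280
u_12 = 3·-467280 + 1·-141481 = -1543321
u_13 = 3·-1543321 + 1·-467280 = -5097243
u_14 = 3·-5097243 + 1·-1543321 = -16835050

-16835050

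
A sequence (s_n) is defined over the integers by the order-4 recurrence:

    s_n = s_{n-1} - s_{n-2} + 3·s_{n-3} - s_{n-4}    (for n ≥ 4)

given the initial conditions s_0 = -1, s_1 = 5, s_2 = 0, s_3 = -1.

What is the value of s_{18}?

1689

s_4 = 1·-1 + -1·0 + 3·5 + -1·-1 = 15
s_5 = 1·15 + -1·-1 + 3·0 + -1·5 = 11
s_6 = 1·11 + -1·15 + 3·-1 + -1·0 = -7
s_7 = 1·-7 + -1·11 + 3·15 + -1·-1 = 28
s_8 = 1·28 + -1·-7 + 3·11 + -1·15 = 53
s_9 = 1·53 + -1·28 + 3·-7 + -1·11 = -7
s_10 = 1·-7 + -1·53 + 3·28 + -1·-7 = 31
s_11 = 1·31 + -1·-7 + 3·53 + -1·28 = 169
s_12 = 1·169 + -1·31 + 3·-7 + -1·53 = 64
s_13 = 1·64 + -1·169 + 3·31 + -1·-7 = -5
s_14 = 1·-5 + -1·64 + 3·169 + -1·31 = 407
s_15 = 1·407 + -1·-5 + 3·64 + -1·169 = 435
s_16 = 1·435 + -1·407 + 3·-5 + -1·64 = -51
s_17 = 1·-51 + -1·435 + 3·407 + -1·-5 = 740
s_18 = 1·740 + -1·-51 + 3·435 + -1·407 = 1689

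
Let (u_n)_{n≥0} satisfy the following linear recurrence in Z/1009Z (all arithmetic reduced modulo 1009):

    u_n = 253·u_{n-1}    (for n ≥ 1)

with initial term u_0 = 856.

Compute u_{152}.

584

u_1 = 253·856 = 642
u_2 = 253·642 = 986
u_3 = 253·986 = 235
u_4 = 253·235 = 933
u_5 = 253·933 = 952
u_6 = 253·952 = 714
u_7 = 253·714 = 31
u_8 = 253·31 = 780
u_9 = 253·780 = 585
u_10 = 253·585 = 691
u_11 = 253·691 = 266
u_12 = 253·266 = 704
u_13 = 253·704 = 528
u_14 = 253·528 = 396
u_15 = 253·396 = 297
u_16 = 253·297 = 475
u_17 = 253·475 = 104
u_18 = 253·104 = 78
u_19 = 253·78 = 563
u_20 = 253·563 = 170
u_21 = 253·170 = 632
u_22 = 253·632 = 474
u_23 = 253·474 = 860
u_24 = 253·860 = 645
u_25 = 253·645 = 736
u_26 = 253·736 = 552
u_27 = 253·552 = 414
u_28 = 253·414 = 815
u_29 = 253·815 = 359
u_30 = 253·359 = 17
u_31 = 253·17 = 265
u_32 = 253·265 = 451
u_33 = 253·451 = 86
u_34 = 253·86 = 569
u_35 = 253·569 = 679
u_36 = 253·679 = 257
u_37 = 253·257 = 445
u_38 = 253·445 = 586
u_39 = 253·586 = 944
u_40 = 253·944 = 708
u_41 = 253·708 = 531
u_42 = 253·531 = 146
u_43 = 253·146 = 614
u_44 = 253·614 = 965
u_45 = 253·965 = 976
u_46 = 253·976 = 732
u_47 = 253·732 = 549
u_48 = 253·549 = 664
u_49 = 253·664 = 498
u_50 = 253·498 = 878
u_51 = 253·878 = 154
u_52 = 253·154 = 620
u_53 = 253·620 = 465
u_54 = 253·465 = 601
u_55 = 253·601 = 703
u_56 = 253·703 = 275
u_57 = 253·275 = 963
u_58 = 253·963 = 470
u_59 = 253·470 = 857
u_60 = 253·857 = 895
u_61 = 253·895 = 419
u_62 = 253·419 = 62
u_63 = 253·62 = 551
u_64 = 253·551 = 161
u_65 = 253·161 = 373
u_66 = 253·373 = 532
u_67 = 253·532 = 399
u_68 = 253·399 = 47
u_69 = 253·47 = 792
u_70 = 253·792 = 594
u_71 = 253·594 = 950
u_72 = 253·950 = 208
u_73 = 253·208 = 156
u_74 = 253·156 = 117
u_75 = 253·117 = 340
u_76 = 253·340 = 255
u_77 = 253·255 = 948
u_78 = 253·948 = 711
u_79 = 253·711 = 281
u_80 = 253·281 = 463
u_81 = 253·463 = 95
u_82 = 253·95 = 828
u_83 = 253·828 = 621
u_84 = 253·621 = 718
u_85 = 253·718 = 34
u_86 = 253·34 = 530
u_87 = 253·530 = 902
u_88 = 253·902 = 172
u_89 = 253·172 = 129
u_90 = 253·129 = 349
u_91 = 253·349 = 514
u_92 = 253·514 = 890
u_93 = 253·890 = 163
u_94 = 253·163 = 879
u_95 = 253·879 = 407
u_96 = 253·407 = 53
u_97 = 253·53 = 292
u_98 = 253·292 = 219
u_99 = 253·219 = 921
u_100 = 253·921 = 943
u_101 = 253·943 = 455
u_102 = 253·455 = 89
u_103 = 253·89 = 319
u_104 = 253·319 = 996
u_105 = 253·996 = 747
u_106 = 253·747 = 308
u_107 = 253·308 = 231
u_108 = 253·231 = 930
u_109 = 253·930 = 193
u_110 = 253·193 = 397
u_111 = 253·397 = 550
u_112 = 253·550 = 917
u_113 = 253·917 = 940
u_114 = 253·940 = 705
u_115 = 253·705 = 781
u_116 = 253·781 = 838
u_117 = 253·838 = 124
u_118 = 253·124 = 93
u_119 = 253·93 = 322
u_120 = 253·322 = 746
u_121 = 253·746 = 55
u_122 = 253·55 = 798
u_123 = 253·798 = 94
u_124 = 253·94 = 575
u_125 = 253·575 = 179
u_126 = 253·179 = 891
u_127 = 253·891 = 416
u_128 = 253·416 = 312
u_129 = 253·312 = 234
u_130 = 253·234 = 680
u_131 = 253·680 = 510
u_132 = 253·510 = 887
u_133 = 253·887 = 413
u_134 = 253·413 = 562
u_135 = 253·562 = 926
u_136 = 253·926 = 190
u_137 = 253·190 = 647
u_138 = 253·647 = 233
u_139 = 253·233 = 427
u_140 = 253·427 = 68
u_141 = 253·68 = 51
u_142 = 253·51 = 795
u_143 = 253·795 = 344
u_144 = 253·344 = 258
u_145 = 253·258 = 698
u_146 = 253·698 = 19
u_147 = 253·19 = 771
u_148 = 253·771 = 326
u_149 = 253·326 = 749
u_150 = 253·749 = 814
u_151 = 253·814 = 106
u_152 = 253·106 = 584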